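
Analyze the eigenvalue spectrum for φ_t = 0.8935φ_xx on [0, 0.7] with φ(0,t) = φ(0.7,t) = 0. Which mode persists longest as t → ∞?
Eigenvalues: λₙ = 0.8935n²π²/0.7².
First three modes:
  n=1: λ₁ = 0.8935π²/0.7² ≈ 17.997
  n=2: λ₂ = 3.574π²/0.7² ≈ 71.988 (4× faster decay)
  n=3: λ₃ = 8.0415π²/0.7² ≈ 161.972 (9× faster decay)
As t → ∞, higher modes decay exponentially faster. The n=1 mode dominates: φ ~ c₁ sin(πx/0.7) e^{-λ₁t}.
Decay rate: λ₁ = 0.8935π²/0.7² ≈ 17.997.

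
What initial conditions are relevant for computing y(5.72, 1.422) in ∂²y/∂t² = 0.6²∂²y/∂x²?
Domain of dependence: [4.8668, 6.5732]. Signals travel at speed 0.6, so data within |x - 5.72| ≤ 0.6·1.422 = 0.8532 can reach the point.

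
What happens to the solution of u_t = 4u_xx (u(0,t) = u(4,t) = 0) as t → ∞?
u → 0. Heat diffuses out through both boundaries.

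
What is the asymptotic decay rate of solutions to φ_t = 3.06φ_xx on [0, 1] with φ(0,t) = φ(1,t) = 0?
Eigenvalues: λₙ = 3.06n²π².
First three modes:
  n=1: λ₁ = 3.06π² ≈ 30.201
  n=2: λ₂ = 12.24π² ≈ 120.804 (4× faster decay)
  n=3: λ₃ = 27.54π² ≈ 271.809 (9× faster decay)
As t → ∞, higher modes decay exponentially faster. The n=1 mode dominates: φ ~ c₁ sin(πx) e^{-λ₁t}.
Decay rate: λ₁ = 3.06π² ≈ 30.201.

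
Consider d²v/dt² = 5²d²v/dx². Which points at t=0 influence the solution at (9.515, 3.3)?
Domain of dependence: [-6.985, 26.015]. Signals travel at speed 5, so data within |x - 9.515| ≤ 5·3.3 = 16.5 can reach the point.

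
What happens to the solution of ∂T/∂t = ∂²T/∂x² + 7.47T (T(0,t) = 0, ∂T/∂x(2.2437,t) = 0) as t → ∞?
T grows unboundedly. Reaction dominates diffusion (r=7.47 > κπ²/(4L²)≈0.49); solution grows exponentially.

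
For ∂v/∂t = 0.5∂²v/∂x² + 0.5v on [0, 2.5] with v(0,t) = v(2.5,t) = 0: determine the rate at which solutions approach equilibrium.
Eigenvalues: λₙ = 0.5n²π²/2.5² - 0.5.
First three modes:
  n=1: λ₁ = 0.5π²/2.5² - 0.5 ≈ 0.29
  n=2: λ₂ = 2π²/2.5² - 0.5 ≈ 2.658
  n=3: λ₃ = 4.5π²/2.5² - 0.5 ≈ 6.606
Since 0.5π²/2.5² ≈ 0.79 > 0.5, all λₙ > 0.
The n=1 mode decays slowest → dominates as t → ∞.
Asymptotic: v ~ c₁ sin(πx/2.5) e^{-λ₁t} with decay rate λ₁ ≈ 0.29.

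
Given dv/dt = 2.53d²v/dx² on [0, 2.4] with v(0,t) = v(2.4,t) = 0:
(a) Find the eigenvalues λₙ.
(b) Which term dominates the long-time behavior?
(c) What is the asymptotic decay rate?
Eigenvalues: λₙ = 2.53n²π²/2.4².
First three modes:
  n=1: λ₁ = 2.53π²/2.4² ≈ 4.335
  n=2: λ₂ = 10.12π²/2.4² ≈ 17.34 (4× faster decay)
  n=3: λ₃ = 22.77π²/2.4² ≈ 39.016 (9× faster decay)
As t → ∞, higher modes decay exponentially faster. The n=1 mode dominates: v ~ c₁ sin(πx/2.4) e^{-λ₁t}.
Decay rate: λ₁ = 2.53π²/2.4² ≈ 4.335.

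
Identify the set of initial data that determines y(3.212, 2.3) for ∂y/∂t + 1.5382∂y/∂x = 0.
A single point: x = -0.32586. The characteristic through (3.212, 2.3) is x - 1.5382t = const, so x = 3.212 - 1.5382·2.3 = -0.32586.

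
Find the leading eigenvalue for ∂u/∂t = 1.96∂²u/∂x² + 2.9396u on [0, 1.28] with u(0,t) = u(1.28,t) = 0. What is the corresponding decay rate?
Eigenvalues: λₙ = 1.96n²π²/1.28² - 2.9396.
First three modes:
  n=1: λ₁ = 1.96π²/1.28² - 2.9396 ≈ 8.867
  n=2: λ₂ = 7.84π²/1.28² - 2.9396 ≈ 44.288
  n=3: λ₃ = 17.64π²/1.28² - 2.9396 ≈ 103.322
Since 1.96π²/1.28² ≈ 11.807 > 2.9396, all λₙ > 0.
The n=1 mode decays slowest → dominates as t → ∞.
Asymptotic: u ~ c₁ sin(πx/1.28) e^{-λ₁t} with decay rate λ₁ ≈ 8.867.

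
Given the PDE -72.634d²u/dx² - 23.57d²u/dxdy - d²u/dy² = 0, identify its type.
The second-order coefficients are A = -72.634, B = -23.57, C = -1. Since B² - 4AC = 265.0089 > 0, this is a hyperbolic PDE.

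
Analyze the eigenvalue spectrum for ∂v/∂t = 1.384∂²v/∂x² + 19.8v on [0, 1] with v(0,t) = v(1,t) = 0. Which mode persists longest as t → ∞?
Eigenvalues: λₙ = 1.384n²π²/1² - 19.8.
First three modes:
  n=1: λ₁ = 1.384π² - 19.8 ≈ -6.14
  n=2: λ₂ = 5.536π² - 19.8 ≈ 34.838
  n=3: λ₃ = 12.456π² - 19.8 ≈ 103.136
Since 1.384π² ≈ 13.66 < 19.8, λ₁ < 0.
The n=1 mode grows fastest (−λₙ is largest for n=1) → dominates.
Asymptotic: v ~ c₁ sin(πx/1) e^{6.14t} (exponential growth at rate −λ₁ ≈ 6.14).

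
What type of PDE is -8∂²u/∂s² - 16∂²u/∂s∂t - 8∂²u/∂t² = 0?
With A = -8, B = -16, C = -8, the discriminant is 0. This is a parabolic PDE.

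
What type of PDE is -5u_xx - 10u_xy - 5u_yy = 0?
With A = -5, B = -10, C = -5, the discriminant is 0. This is a parabolic PDE.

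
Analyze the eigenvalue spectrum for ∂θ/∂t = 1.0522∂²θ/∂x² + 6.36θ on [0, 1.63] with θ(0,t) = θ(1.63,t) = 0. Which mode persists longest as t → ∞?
Eigenvalues: λₙ = 1.0522n²π²/1.63² - 6.36.
First three modes:
  n=1: λ₁ = 1.0522π²/1.63² - 6.36 ≈ -2.451
  n=2: λ₂ = 4.2088π²/1.63² - 6.36 ≈ 9.274
  n=3: λ₃ = 9.4698π²/1.63² - 6.36 ≈ 28.818
Since 1.0522π²/1.63² ≈ 3.909 < 6.36, λ₁ < 0.
The n=1 mode grows fastest (−λₙ is largest for n=1) → dominates.
Asymptotic: θ ~ c₁ sin(πx/1.63) e^{2.451t} (exponential growth at rate −λ₁ ≈ 2.451).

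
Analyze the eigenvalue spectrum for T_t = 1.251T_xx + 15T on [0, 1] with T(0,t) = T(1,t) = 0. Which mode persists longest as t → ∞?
Eigenvalues: λₙ = 1.251n²π²/1² - 15.
First three modes:
  n=1: λ₁ = 1.251π² - 15 ≈ -2.653
  n=2: λ₂ = 5.004π² - 15 ≈ 34.388
  n=3: λ₃ = 11.259π² - 15 ≈ 96.122
Since 1.251π² ≈ 12.347 < 15, λ₁ < 0.
The n=1 mode grows fastest (−λₙ is largest for n=1) → dominates.
Asymptotic: T ~ c₁ sin(πx/1) e^{2.653t} (exponential growth at rate −λ₁ ≈ 2.653).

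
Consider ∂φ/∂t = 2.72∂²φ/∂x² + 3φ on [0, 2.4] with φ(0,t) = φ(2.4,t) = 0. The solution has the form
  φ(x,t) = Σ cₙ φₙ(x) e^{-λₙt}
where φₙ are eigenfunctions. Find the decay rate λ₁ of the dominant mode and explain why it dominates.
Eigenvalues: λₙ = 2.72n²π²/2.4² - 3.
First three modes:
  n=1: λ₁ = 2.72π²/2.4² - 3 ≈ 1.661
  n=2: λ₂ = 10.88π²/2.4² - 3 ≈ 15.643
  n=3: λ₃ = 24.48π²/2.4² - 3 ≈ 38.946
Since 2.72π²/2.4² ≈ 4.661 > 3, all λₙ > 0.
The n=1 mode decays slowest → dominates as t → ∞.
Asymptotic: φ ~ c₁ sin(πx/2.4) e^{-λ₁t} with decay rate λ₁ ≈ 1.661.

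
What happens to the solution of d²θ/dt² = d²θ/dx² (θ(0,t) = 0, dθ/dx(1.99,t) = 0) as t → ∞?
θ oscillates (no decay). Energy is conserved; the solution oscillates indefinitely as standing waves.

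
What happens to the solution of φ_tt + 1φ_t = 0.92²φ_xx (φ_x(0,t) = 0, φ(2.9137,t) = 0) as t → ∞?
φ → 0. Damping (γ=1) dissipates energy; oscillations decay exponentially.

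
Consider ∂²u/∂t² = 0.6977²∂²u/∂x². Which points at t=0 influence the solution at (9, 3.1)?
Domain of dependence: [6.83713, 11.16287]. Signals travel at speed 0.6977, so data within |x - 9| ≤ 0.6977·3.1 = 2.16287 can reach the point.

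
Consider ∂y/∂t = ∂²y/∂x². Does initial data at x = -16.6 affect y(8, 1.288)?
Yes, for any finite x. The heat equation has infinite propagation speed, so all initial data affects all points at any t > 0.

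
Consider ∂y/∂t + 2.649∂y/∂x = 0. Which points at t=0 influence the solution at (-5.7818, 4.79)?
A single point: x = -18.47051. The characteristic through (-5.7818, 4.79) is x - 2.649t = const, so x = -5.7818 - 2.649·4.79 = -18.47051.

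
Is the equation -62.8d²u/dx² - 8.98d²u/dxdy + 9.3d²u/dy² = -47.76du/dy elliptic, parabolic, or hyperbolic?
Rewriting in standard form: -62.8d²u/dx² - 8.98d²u/dxdy + 9.3d²u/dy² + 47.76du/dy = 0. Computing B² - 4AC with A = -62.8, B = -8.98, C = 9.3: discriminant = 2416.8004 (positive). Answer: hyperbolic.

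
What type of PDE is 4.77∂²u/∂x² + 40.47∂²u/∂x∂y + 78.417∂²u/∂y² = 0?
With A = 4.77, B = 40.47, C = 78.417, the discriminant is 141.62454. This is a hyperbolic PDE.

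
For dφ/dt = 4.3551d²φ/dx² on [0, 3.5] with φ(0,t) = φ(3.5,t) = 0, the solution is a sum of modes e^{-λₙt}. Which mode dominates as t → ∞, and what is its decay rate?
Eigenvalues: λₙ = 4.3551n²π²/3.5².
First three modes:
  n=1: λ₁ = 4.3551π²/3.5² ≈ 3.509
  n=2: λ₂ = 17.4204π²/3.5² ≈ 14.035 (4× faster decay)
  n=3: λ₃ = 39.1959π²/3.5² ≈ 31.579 (9× faster decay)
As t → ∞, higher modes decay exponentially faster. The n=1 mode dominates: φ ~ c₁ sin(πx/3.5) e^{-λ₁t}.
Decay rate: λ₁ = 4.3551π²/3.5² ≈ 3.509.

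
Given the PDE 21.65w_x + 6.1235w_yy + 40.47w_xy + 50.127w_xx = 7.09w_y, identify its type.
Rewriting in standard form: 50.127w_xx + 40.47w_xy + 6.1235w_yy + 21.65w_x - 7.09w_y = 0. The second-order coefficients are A = 50.127, B = 40.47, C = 6.1235. Since B² - 4AC = 410.010162 > 0, this is a hyperbolic PDE.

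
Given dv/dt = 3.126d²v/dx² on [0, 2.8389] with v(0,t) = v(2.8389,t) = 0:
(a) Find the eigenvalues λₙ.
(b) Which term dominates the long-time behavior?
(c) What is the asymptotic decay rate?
Eigenvalues: λₙ = 3.126n²π²/2.8389².
First three modes:
  n=1: λ₁ = 3.126π²/2.8389² ≈ 3.828
  n=2: λ₂ = 12.504π²/2.8389² ≈ 15.313 (4× faster decay)
  n=3: λ₃ = 28.134π²/2.8389² ≈ 34.453 (9× faster decay)
As t → ∞, higher modes decay exponentially faster. The n=1 mode dominates: v ~ c₁ sin(πx/2.8389) e^{-λ₁t}.
Decay rate: λ₁ = 3.126π²/2.8389² ≈ 3.828.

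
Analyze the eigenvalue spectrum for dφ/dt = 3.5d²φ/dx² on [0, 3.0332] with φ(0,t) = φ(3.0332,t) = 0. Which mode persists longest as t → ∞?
Eigenvalues: λₙ = 3.5n²π²/3.0332².
First three modes:
  n=1: λ₁ = 3.5π²/3.0332² ≈ 3.755
  n=2: λ₂ = 14π²/3.0332² ≈ 15.018 (4× faster decay)
  n=3: λ₃ = 31.5π²/3.0332² ≈ 33.792 (9× faster decay)
As t → ∞, higher modes decay exponentially faster. The n=1 mode dominates: φ ~ c₁ sin(πx/3.0332) e^{-λ₁t}.
Decay rate: λ₁ = 3.5π²/3.0332² ≈ 3.755.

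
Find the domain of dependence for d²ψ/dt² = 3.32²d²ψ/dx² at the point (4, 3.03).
Domain of dependence: [-6.0596, 14.0596]. Signals travel at speed 3.32, so data within |x - 4| ≤ 3.32·3.03 = 10.0596 can reach the point.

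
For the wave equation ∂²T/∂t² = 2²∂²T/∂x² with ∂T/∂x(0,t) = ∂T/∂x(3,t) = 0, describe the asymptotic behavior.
T oscillates about a mean that drifts linearly in t (generically unbounded; no decay). There is no damping, so the nonconstant modes persist as standing waves (energy conserved, no decay). But with Neumann conditions at both ends the constant mode has eigenvalue 0: the spatial mean M(t) of T satisfies M'' = 0, so M(t) = M(0) + M'(0)·t. Unless the initial velocity has zero mean (∫T_t(x,0)dx = 0), the solution grows linearly in t (unbounded, though not exponentially); if it does have zero mean, the solution stays bounded and simply oscillates.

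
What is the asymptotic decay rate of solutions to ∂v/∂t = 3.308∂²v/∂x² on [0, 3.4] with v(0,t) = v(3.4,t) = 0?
Eigenvalues: λₙ = 3.308n²π²/3.4².
First three modes:
  n=1: λ₁ = 3.308π²/3.4² ≈ 2.824
  n=2: λ₂ = 13.232π²/3.4² ≈ 11.297 (4× faster decay)
  n=3: λ₃ = 29.772π²/3.4² ≈ 25.419 (9× faster decay)
As t → ∞, higher modes decay exponentially faster. The n=1 mode dominates: v ~ c₁ sin(πx/3.4) e^{-λ₁t}.
Decay rate: λ₁ = 3.308π²/3.4² ≈ 2.824.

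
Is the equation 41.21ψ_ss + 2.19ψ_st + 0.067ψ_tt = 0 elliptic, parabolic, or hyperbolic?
Computing B² - 4AC with A = 41.21, B = 2.19, C = 0.067: discriminant = -6.24818 (negative). Answer: elliptic.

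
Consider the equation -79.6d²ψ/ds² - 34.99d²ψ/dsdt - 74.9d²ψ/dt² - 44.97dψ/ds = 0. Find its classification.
Elliptic. (A = -79.6, B = -34.99, C = -74.9 gives B² - 4AC = -22623.8599.)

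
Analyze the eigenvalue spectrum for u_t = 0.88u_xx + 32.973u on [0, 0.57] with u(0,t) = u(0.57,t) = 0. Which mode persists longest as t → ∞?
Eigenvalues: λₙ = 0.88n²π²/0.57² - 32.973.
First three modes:
  n=1: λ₁ = 0.88π²/0.57² - 32.973 ≈ -6.241
  n=2: λ₂ = 3.52π²/0.57² - 32.973 ≈ 73.955
  n=3: λ₃ = 7.92π²/0.57² - 32.973 ≈ 207.616
Since 0.88π²/0.57² ≈ 26.732 < 32.973, λ₁ < 0.
The n=1 mode grows fastest (−λₙ is largest for n=1) → dominates.
Asymptotic: u ~ c₁ sin(πx/0.57) e^{6.241t} (exponential growth at rate −λ₁ ≈ 6.241).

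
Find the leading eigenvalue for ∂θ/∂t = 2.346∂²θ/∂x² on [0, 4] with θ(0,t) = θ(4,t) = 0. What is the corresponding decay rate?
Eigenvalues: λₙ = 2.346n²π²/4².
First three modes:
  n=1: λ₁ = 2.346π²/4² ≈ 1.447
  n=2: λ₂ = 9.384π²/4² ≈ 5.789 (4× faster decay)
  n=3: λ₃ = 21.114π²/4² ≈ 13.024 (9× faster decay)
As t → ∞, higher modes decay exponentially faster. The n=1 mode dominates: θ ~ c₁ sin(πx/4) e^{-λ₁t}.
Decay rate: λ₁ = 2.346π²/4² ≈ 1.447.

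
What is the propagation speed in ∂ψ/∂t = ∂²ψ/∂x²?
Infinite. The heat equation is parabolic, not hyperbolic, so disturbances propagate instantly.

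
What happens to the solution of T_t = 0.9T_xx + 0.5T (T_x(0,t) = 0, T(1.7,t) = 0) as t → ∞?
T → 0. Diffusion dominates reaction (r=0.5 < κπ²/(4L²)≈0.77); solution decays.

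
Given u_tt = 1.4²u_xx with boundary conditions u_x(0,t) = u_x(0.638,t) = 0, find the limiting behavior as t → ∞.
u oscillates about a mean that drifts linearly in t (generically unbounded; no decay). There is no damping, so the nonconstant modes persist as standing waves (energy conserved, no decay). But with Neumann conditions at both ends the constant mode has eigenvalue 0: the spatial mean M(t) of u satisfies M'' = 0, so M(t) = M(0) + M'(0)·t. Unless the initial velocity has zero mean (∫u_t(x,0)dx = 0), the solution grows linearly in t (unbounded, though not exponentially); if it does have zero mean, the solution stays bounded and simply oscillates.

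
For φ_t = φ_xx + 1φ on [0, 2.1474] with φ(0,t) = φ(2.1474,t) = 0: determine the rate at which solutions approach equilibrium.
Eigenvalues: λₙ = n²π²/2.1474² - 1.
First three modes:
  n=1: λ₁ = π²/2.1474² - 1 ≈ 1.14
  n=2: λ₂ = 4π²/2.1474² - 1 ≈ 7.561
  n=3: λ₃ = 9π²/2.1474² - 1 ≈ 18.263
Since π²/2.1474² ≈ 2.14 > 1, all λₙ > 0.
The n=1 mode decays slowest → dominates as t → ∞.
Asymptotic: φ ~ c₁ sin(πx/2.1474) e^{-λ₁t} with decay rate λ₁ ≈ 1.14.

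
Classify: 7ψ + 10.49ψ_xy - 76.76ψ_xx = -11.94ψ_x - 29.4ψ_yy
Rewriting in standard form: -76.76ψ_xx + 10.49ψ_xy + 29.4ψ_yy + 11.94ψ_x + 7ψ = 0. Hyperbolic (discriminant = 9137.0161).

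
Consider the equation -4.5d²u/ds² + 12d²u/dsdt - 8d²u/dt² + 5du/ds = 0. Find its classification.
Parabolic. (A = -4.5, B = 12, C = -8 gives B² - 4AC = 0.)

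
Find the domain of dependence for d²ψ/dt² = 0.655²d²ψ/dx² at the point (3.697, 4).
Domain of dependence: [1.077, 6.317]. Signals travel at speed 0.655, so data within |x - 3.697| ≤ 0.655·4 = 2.62 can reach the point.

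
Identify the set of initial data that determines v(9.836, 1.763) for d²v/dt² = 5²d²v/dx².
Domain of dependence: [1.021, 18.651]. Signals travel at speed 5, so data within |x - 9.836| ≤ 5·1.763 = 8.815 can reach the point.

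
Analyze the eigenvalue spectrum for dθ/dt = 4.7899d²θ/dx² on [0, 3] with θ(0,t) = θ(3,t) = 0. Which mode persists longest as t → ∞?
Eigenvalues: λₙ = 4.7899n²π²/3².
First three modes:
  n=1: λ₁ = 4.7899π²/3² ≈ 5.253
  n=2: λ₂ = 19.1596π²/3² ≈ 21.011 (4× faster decay)
  n=3: λ₃ = 43.1091π²/3² ≈ 47.274 (9× faster decay)
As t → ∞, higher modes decay exponentially faster. The n=1 mode dominates: θ ~ c₁ sin(πx/3) e^{-λ₁t}.
Decay rate: λ₁ = 4.7899π²/3² ≈ 5.253.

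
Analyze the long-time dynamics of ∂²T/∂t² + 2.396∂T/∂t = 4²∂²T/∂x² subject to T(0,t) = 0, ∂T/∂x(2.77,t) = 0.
Long-time behavior: T → 0. Damping (γ=2.396) dissipates energy; oscillations decay exponentially.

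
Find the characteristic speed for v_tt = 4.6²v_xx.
Speed = 4.6. Information travels along characteristics x = x₀ ± 4.6t.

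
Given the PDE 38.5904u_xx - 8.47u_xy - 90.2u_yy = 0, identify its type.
The second-order coefficients are A = 38.5904, B = -8.47, C = -90.2. Since B² - 4AC = 13995.15722 > 0, this is a hyperbolic PDE.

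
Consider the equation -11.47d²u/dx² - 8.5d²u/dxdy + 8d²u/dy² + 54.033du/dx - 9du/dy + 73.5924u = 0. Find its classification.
Hyperbolic. (A = -11.47, B = -8.5, C = 8 gives B² - 4AC = 439.29.)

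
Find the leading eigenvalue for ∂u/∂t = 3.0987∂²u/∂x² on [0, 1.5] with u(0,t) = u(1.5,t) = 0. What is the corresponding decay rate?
Eigenvalues: λₙ = 3.0987n²π²/1.5².
First three modes:
  n=1: λ₁ = 3.0987π²/1.5² ≈ 13.592
  n=2: λ₂ = 12.3948π²/1.5² ≈ 54.37 (4× faster decay)
  n=3: λ₃ = 27.8883π²/1.5² ≈ 122.332 (9× faster decay)
As t → ∞, higher modes decay exponentially faster. The n=1 mode dominates: u ~ c₁ sin(πx/1.5) e^{-λ₁t}.
Decay rate: λ₁ = 3.0987π²/1.5² ≈ 13.592.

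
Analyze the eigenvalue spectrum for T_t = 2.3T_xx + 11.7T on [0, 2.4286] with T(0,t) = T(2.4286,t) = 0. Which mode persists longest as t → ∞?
Eigenvalues: λₙ = 2.3n²π²/2.4286² - 11.7.
First three modes:
  n=1: λ₁ = 2.3π²/2.4286² - 11.7 ≈ -7.851
  n=2: λ₂ = 9.2π²/2.4286² - 11.7 ≈ 3.695
  n=3: λ₃ = 20.7π²/2.4286² - 11.7 ≈ 22.938
Since 2.3π²/2.4286² ≈ 3.849 < 11.7, λ₁ < 0.
The n=1 mode grows fastest (−λₙ is largest for n=1) → dominates.
Asymptotic: T ~ c₁ sin(πx/2.4286) e^{7.851t} (exponential growth at rate −λ₁ ≈ 7.851).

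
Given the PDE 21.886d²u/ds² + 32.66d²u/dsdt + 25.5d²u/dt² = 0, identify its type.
The second-order coefficients are A = 21.886, B = 32.66, C = 25.5. Since B² - 4AC = -1165.6964 < 0, this is an elliptic PDE.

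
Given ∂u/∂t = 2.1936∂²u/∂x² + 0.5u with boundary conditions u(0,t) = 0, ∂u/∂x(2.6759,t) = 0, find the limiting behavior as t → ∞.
u → 0. Diffusion dominates reaction (r=0.5 < κπ²/(4L²)≈0.76); solution decays.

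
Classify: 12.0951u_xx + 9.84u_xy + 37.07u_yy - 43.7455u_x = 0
Elliptic (discriminant = -1696.635828).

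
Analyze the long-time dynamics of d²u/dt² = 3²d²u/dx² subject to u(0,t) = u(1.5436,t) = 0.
Long-time behavior: u oscillates (no decay). Energy is conserved; the solution oscillates indefinitely as standing waves.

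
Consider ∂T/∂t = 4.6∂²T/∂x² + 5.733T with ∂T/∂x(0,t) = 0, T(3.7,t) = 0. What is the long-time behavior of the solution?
As t → ∞, T grows unboundedly. Reaction dominates diffusion (r=5.733 > κπ²/(4L²)≈0.83); solution grows exponentially.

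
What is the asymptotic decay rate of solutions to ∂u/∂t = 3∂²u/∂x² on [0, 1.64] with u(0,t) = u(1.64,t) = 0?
Eigenvalues: λₙ = 3n²π²/1.64².
First three modes:
  n=1: λ₁ = 3π²/1.64² ≈ 11.009
  n=2: λ₂ = 12π²/1.64² ≈ 44.035 (4× faster decay)
  n=3: λ₃ = 27π²/1.64² ≈ 99.078 (9× faster decay)
As t → ∞, higher modes decay exponentially faster. The n=1 mode dominates: u ~ c₁ sin(πx/1.64) e^{-λ₁t}.
Decay rate: λ₁ = 3π²/1.64² ≈ 11.009.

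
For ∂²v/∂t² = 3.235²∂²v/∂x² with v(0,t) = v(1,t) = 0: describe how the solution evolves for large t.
v oscillates (no decay). Energy is conserved; the solution oscillates indefinitely as standing waves.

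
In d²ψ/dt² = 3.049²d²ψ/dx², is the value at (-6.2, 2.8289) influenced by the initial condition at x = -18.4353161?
No. The domain of dependence is [-14.8253161, 2.4253161], and -18.4353161 is outside this interval.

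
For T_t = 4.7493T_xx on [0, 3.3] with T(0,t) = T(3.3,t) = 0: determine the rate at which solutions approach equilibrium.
Eigenvalues: λₙ = 4.7493n²π²/3.3².
First three modes:
  n=1: λ₁ = 4.7493π²/3.3² ≈ 4.304
  n=2: λ₂ = 18.9972π²/3.3² ≈ 17.217 (4× faster decay)
  n=3: λ₃ = 42.7437π²/3.3² ≈ 38.739 (9× faster decay)
As t → ∞, higher modes decay exponentially faster. The n=1 mode dominates: T ~ c₁ sin(πx/3.3) e^{-λ₁t}.
Decay rate: λ₁ = 4.7493π²/3.3² ≈ 4.304.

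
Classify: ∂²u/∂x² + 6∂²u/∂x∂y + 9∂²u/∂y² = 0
Parabolic (discriminant = 0).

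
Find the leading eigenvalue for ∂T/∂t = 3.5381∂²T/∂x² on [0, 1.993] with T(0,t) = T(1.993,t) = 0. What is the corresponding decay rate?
Eigenvalues: λₙ = 3.5381n²π²/1.993².
First three modes:
  n=1: λ₁ = 3.5381π²/1.993² ≈ 8.791
  n=2: λ₂ = 14.1524π²/1.993² ≈ 35.165 (4× faster decay)
  n=3: λ₃ = 31.8429π²/1.993² ≈ 79.122 (9× faster decay)
As t → ∞, higher modes decay exponentially faster. The n=1 mode dominates: T ~ c₁ sin(πx/1.993) e^{-λ₁t}.
Decay rate: λ₁ = 3.5381π²/1.993² ≈ 8.791.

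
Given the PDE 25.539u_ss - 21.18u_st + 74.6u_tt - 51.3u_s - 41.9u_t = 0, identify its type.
The second-order coefficients are A = 25.539, B = -21.18, C = 74.6. Since B² - 4AC = -7172.2452 < 0, this is an elliptic PDE.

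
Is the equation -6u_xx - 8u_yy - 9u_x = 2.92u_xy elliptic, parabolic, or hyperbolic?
Rewriting in standard form: -6u_xx - 2.92u_xy - 8u_yy - 9u_x = 0. Computing B² - 4AC with A = -6, B = -2.92, C = -8: discriminant = -183.4736 (negative). Answer: elliptic.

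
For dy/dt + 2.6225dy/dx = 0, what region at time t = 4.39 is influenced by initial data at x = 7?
At x = 18.512775. The characteristic carries data from (7, 0) to (18.512775, 4.39).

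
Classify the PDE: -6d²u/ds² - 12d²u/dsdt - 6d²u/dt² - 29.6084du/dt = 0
A = -6, B = -12, C = -6. Discriminant B² - 4AC = 0. Since 0 = 0, parabolic.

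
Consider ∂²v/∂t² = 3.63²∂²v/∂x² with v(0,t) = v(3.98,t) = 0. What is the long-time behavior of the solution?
As t → ∞, v oscillates (no decay). Energy is conserved; the solution oscillates indefinitely as standing waves.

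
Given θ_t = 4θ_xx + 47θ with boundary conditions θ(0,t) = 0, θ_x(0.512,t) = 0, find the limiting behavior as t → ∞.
θ grows unboundedly. Reaction dominates diffusion (r=47 > κπ²/(4L²)≈37.65); solution grows exponentially.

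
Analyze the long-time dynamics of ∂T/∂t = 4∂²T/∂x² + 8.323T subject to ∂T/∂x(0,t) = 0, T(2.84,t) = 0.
Long-time behavior: T grows unboundedly. Reaction dominates diffusion (r=8.323 > κπ²/(4L²)≈1.22); solution grows exponentially.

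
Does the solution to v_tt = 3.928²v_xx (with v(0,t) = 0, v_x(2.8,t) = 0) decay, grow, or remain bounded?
v oscillates (no decay). Energy is conserved; the solution oscillates indefinitely as standing waves.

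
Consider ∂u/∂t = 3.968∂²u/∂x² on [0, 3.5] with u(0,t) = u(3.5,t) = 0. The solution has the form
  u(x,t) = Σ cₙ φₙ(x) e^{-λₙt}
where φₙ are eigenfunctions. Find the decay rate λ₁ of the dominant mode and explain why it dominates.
Eigenvalues: λₙ = 3.968n²π²/3.5².
First three modes:
  n=1: λ₁ = 3.968π²/3.5² ≈ 3.197
  n=2: λ₂ = 15.872π²/3.5² ≈ 12.788 (4× faster decay)
  n=3: λ₃ = 35.712π²/3.5² ≈ 28.773 (9× faster decay)
As t → ∞, higher modes decay exponentially faster. The n=1 mode dominates: u ~ c₁ sin(πx/3.5) e^{-λ₁t}.
Decay rate: λ₁ = 3.968π²/3.5² ≈ 3.197.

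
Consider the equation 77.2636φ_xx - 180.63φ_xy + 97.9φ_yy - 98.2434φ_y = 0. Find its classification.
Hyperbolic. (A = 77.2636, B = -180.63, C = 97.9 gives B² - 4AC = 2370.77114.)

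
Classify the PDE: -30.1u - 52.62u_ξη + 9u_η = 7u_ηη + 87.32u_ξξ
Rewriting in standard form: -87.32u_ξξ - 52.62u_ξη - 7u_ηη + 9u_η - 30.1u = 0. A = -87.32, B = -52.62, C = -7. Discriminant B² - 4AC = 323.9044. Since 323.9044 > 0, hyperbolic.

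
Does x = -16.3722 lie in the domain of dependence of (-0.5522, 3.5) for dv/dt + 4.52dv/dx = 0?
Yes. The characteristic through (-0.5522, 3.5) passes through x = -16.3722.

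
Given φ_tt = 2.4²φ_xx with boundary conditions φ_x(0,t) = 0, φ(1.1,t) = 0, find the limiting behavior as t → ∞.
φ oscillates (no decay). Energy is conserved; the solution oscillates indefinitely as standing waves.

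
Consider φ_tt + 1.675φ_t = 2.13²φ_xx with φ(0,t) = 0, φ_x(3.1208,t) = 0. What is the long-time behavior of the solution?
As t → ∞, φ → 0. Damping (γ=1.675) dissipates energy; oscillations decay exponentially.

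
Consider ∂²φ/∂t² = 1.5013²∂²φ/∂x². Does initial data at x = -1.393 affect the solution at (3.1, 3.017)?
Yes. The domain of dependence is [-1.4294221, 7.6294221], and -1.393 ∈ [-1.4294221, 7.6294221].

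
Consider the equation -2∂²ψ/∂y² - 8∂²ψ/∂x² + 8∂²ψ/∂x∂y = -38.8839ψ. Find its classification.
Rewriting in standard form: -8∂²ψ/∂x² + 8∂²ψ/∂x∂y - 2∂²ψ/∂y² + 38.8839ψ = 0. Parabolic. (A = -8, B = 8, C = -2 gives B² - 4AC = 0.)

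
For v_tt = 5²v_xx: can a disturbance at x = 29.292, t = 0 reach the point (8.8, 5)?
Yes. The domain of dependence is [-16.2, 33.8], and 29.292 ∈ [-16.2, 33.8].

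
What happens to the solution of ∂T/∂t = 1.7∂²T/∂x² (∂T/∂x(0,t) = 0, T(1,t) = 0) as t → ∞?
T → 0. Heat escapes through the Dirichlet boundary.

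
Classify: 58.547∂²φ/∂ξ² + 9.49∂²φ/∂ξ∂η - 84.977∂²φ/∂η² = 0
Hyperbolic (discriminant = 19990.653776).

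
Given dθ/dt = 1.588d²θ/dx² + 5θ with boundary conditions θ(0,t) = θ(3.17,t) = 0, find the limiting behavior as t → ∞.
θ grows unboundedly. Reaction dominates diffusion (r=5 > κπ²/L²≈1.56); solution grows exponentially.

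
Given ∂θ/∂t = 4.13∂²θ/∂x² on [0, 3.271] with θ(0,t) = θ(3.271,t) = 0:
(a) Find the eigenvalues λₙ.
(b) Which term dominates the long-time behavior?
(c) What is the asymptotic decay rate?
Eigenvalues: λₙ = 4.13n²π²/3.271².
First three modes:
  n=1: λ₁ = 4.13π²/3.271² ≈ 3.81
  n=2: λ₂ = 16.52π²/3.271² ≈ 15.239 (4× faster decay)
  n=3: λ₃ = 37.17π²/3.271² ≈ 34.287 (9× faster decay)
As t → ∞, higher modes decay exponentially faster. The n=1 mode dominates: θ ~ c₁ sin(πx/3.271) e^{-λ₁t}.
Decay rate: λ₁ = 4.13π²/3.271² ≈ 3.81.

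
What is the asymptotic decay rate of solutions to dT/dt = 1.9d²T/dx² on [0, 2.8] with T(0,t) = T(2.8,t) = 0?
Eigenvalues: λₙ = 1.9n²π²/2.8².
First three modes:
  n=1: λ₁ = 1.9π²/2.8² ≈ 2.392
  n=2: λ₂ = 7.6π²/2.8² ≈ 9.567 (4× faster decay)
  n=3: λ₃ = 17.1π²/2.8² ≈ 21.527 (9× faster decay)
As t → ∞, higher modes decay exponentially faster. The n=1 mode dominates: T ~ c₁ sin(πx/2.8) e^{-λ₁t}.
Decay rate: λ₁ = 1.9π²/2.8² ≈ 2.392.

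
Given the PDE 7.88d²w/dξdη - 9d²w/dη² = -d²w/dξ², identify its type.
Rewriting in standard form: d²w/dξ² + 7.88d²w/dξdη - 9d²w/dη² = 0. The second-order coefficients are A = 1, B = 7.88, C = -9. Since B² - 4AC = 98.0944 > 0, this is a hyperbolic PDE.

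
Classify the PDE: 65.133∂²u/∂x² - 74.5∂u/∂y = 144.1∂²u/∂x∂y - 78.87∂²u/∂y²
Rewriting in standard form: 65.133∂²u/∂x² - 144.1∂²u/∂x∂y + 78.87∂²u/∂y² - 74.5∂u/∂y = 0. A = 65.133, B = -144.1, C = 78.87. Discriminant B² - 4AC = 216.65116. Since 216.65116 > 0, hyperbolic.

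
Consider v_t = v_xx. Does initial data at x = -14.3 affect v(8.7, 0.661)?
Yes, for any finite x. The heat equation has infinite propagation speed, so all initial data affects all points at any t > 0.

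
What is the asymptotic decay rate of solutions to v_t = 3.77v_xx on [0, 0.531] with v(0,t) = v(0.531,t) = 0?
Eigenvalues: λₙ = 3.77n²π²/0.531².
First three modes:
  n=1: λ₁ = 3.77π²/0.531² ≈ 131.963
  n=2: λ₂ = 15.08π²/0.531² ≈ 527.852 (4× faster decay)
  n=3: λ₃ = 33.93π²/0.531² ≈ 1187.667 (9× faster decay)
As t → ∞, higher modes decay exponentially faster. The n=1 mode dominates: v ~ c₁ sin(πx/0.531) e^{-λ₁t}.
Decay rate: λ₁ = 3.77π²/0.531² ≈ 131.963.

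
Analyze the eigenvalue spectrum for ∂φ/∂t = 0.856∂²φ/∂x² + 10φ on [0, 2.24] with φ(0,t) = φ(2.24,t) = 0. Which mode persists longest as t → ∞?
Eigenvalues: λₙ = 0.856n²π²/2.24² - 10.
First three modes:
  n=1: λ₁ = 0.856π²/2.24² - 10 ≈ -8.316
  n=2: λ₂ = 3.424π²/2.24² - 10 ≈ -3.265
  n=3: λ₃ = 7.704π²/2.24² - 10 ≈ 5.154
Since 0.856π²/2.24² ≈ 1.684 < 10, λ₁ < 0.
The n=1 mode grows fastest (−λₙ is largest for n=1) → dominates.
Asymptotic: φ ~ c₁ sin(πx/2.24) e^{8.316t} (exponential growth at rate −λ₁ ≈ 8.316).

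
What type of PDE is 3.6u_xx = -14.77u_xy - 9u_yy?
Rewriting in standard form: 3.6u_xx + 14.77u_xy + 9u_yy = 0. With A = 3.6, B = 14.77, C = 9, the discriminant is 88.5529. This is a hyperbolic PDE.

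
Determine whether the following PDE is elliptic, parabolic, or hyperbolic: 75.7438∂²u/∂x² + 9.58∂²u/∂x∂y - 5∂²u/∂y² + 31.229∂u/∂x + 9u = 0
Coefficients: A = 75.7438, B = 9.58, C = -5. B² - 4AC = 1606.6524, which is positive, so the equation is hyperbolic.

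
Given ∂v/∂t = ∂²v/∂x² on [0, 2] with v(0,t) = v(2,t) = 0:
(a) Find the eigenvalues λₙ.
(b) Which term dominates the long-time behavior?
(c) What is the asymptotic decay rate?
Eigenvalues: λₙ = n²π²/2².
First three modes:
  n=1: λ₁ = π²/2² ≈ 2.467
  n=2: λ₂ = 4π²/2² ≈ 9.87 (4× faster decay)
  n=3: λ₃ = 9π²/2² ≈ 22.207 (9× faster decay)
As t → ∞, higher modes decay exponentially faster. The n=1 mode dominates: v ~ c₁ sin(πx/2) e^{-λ₁t}.
Decay rate: λ₁ = π²/2² ≈ 2.467.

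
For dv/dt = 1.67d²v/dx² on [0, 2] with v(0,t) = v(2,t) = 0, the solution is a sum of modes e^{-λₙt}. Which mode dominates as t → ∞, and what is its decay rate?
Eigenvalues: λₙ = 1.67n²π²/2².
First three modes:
  n=1: λ₁ = 1.67π²/2² ≈ 4.121
  n=2: λ₂ = 6.68π²/2² ≈ 16.482 (4× faster decay)
  n=3: λ₃ = 15.03π²/2² ≈ 37.085 (9× faster decay)
As t → ∞, higher modes decay exponentially faster. The n=1 mode dominates: v ~ c₁ sin(πx/2) e^{-λ₁t}.
Decay rate: λ₁ = 1.67π²/2² ≈ 4.121.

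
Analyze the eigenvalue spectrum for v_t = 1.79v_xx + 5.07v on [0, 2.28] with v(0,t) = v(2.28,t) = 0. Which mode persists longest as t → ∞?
Eigenvalues: λₙ = 1.79n²π²/2.28² - 5.07.
First three modes:
  n=1: λ₁ = 1.79π²/2.28² - 5.07 ≈ -1.672
  n=2: λ₂ = 7.16π²/2.28² - 5.07 ≈ 8.524
  n=3: λ₃ = 16.11π²/2.28² - 5.07 ≈ 25.516
Since 1.79π²/2.28² ≈ 3.398 < 5.07, λ₁ < 0.
The n=1 mode grows fastest (−λₙ is largest for n=1) → dominates.
Asymptotic: v ~ c₁ sin(πx/2.28) e^{1.672t} (exponential growth at rate −λ₁ ≈ 1.672).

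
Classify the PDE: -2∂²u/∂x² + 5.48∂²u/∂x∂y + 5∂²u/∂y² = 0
A = -2, B = 5.48, C = 5. Discriminant B² - 4AC = 70.0304. Since 70.0304 > 0, hyperbolic.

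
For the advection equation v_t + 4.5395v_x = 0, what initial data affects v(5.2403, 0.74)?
A single point: x = 1.88107. The characteristic through (5.2403, 0.74) is x - 4.5395t = const, so x = 5.2403 - 4.5395·0.74 = 1.88107.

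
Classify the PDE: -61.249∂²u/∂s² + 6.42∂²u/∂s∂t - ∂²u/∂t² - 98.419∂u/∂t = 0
A = -61.249, B = 6.42, C = -1. Discriminant B² - 4AC = -203.7796. Since -203.7796 < 0, elliptic.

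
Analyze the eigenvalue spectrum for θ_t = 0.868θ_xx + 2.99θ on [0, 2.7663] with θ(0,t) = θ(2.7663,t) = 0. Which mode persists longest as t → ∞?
Eigenvalues: λₙ = 0.868n²π²/2.7663² - 2.99.
First three modes:
  n=1: λ₁ = 0.868π²/2.7663² - 2.99 ≈ -1.871
  n=2: λ₂ = 3.472π²/2.7663² - 2.99 ≈ 1.488
  n=3: λ₃ = 7.812π²/2.7663² - 2.99 ≈ 7.085
Since 0.868π²/2.7663² ≈ 1.119 < 2.99, λ₁ < 0.
The n=1 mode grows fastest (−λₙ is largest for n=1) → dominates.
Asymptotic: θ ~ c₁ sin(πx/2.7663) e^{1.871t} (exponential growth at rate −λ₁ ≈ 1.871).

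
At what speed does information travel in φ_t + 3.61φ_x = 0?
Speed = 3.61. Information travels along x - 3.61t = const (rightward).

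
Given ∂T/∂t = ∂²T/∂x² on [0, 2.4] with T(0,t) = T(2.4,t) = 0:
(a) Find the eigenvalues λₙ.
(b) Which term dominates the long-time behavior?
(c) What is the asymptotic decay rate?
Eigenvalues: λₙ = n²π²/2.4².
First three modes:
  n=1: λ₁ = π²/2.4² ≈ 1.713
  n=2: λ₂ = 4π²/2.4² ≈ 6.854 (4× faster decay)
  n=3: λ₃ = 9π²/2.4² ≈ 15.421 (9× faster decay)
As t → ∞, higher modes decay exponentially faster. The n=1 mode dominates: T ~ c₁ sin(πx/2.4) e^{-λ₁t}.
Decay rate: λ₁ = π²/2.4² ≈ 1.713.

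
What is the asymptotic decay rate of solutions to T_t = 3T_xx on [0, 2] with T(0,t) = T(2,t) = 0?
Eigenvalues: λₙ = 3n²π²/2².
First three modes:
  n=1: λ₁ = 3π²/2² ≈ 7.402
  n=2: λ₂ = 12π²/2² ≈ 29.609 (4× faster decay)
  n=3: λ₃ = 27π²/2² ≈ 66.62 (9× faster decay)
As t → ∞, higher modes decay exponentially faster. The n=1 mode dominates: T ~ c₁ sin(πx/2) e^{-λ₁t}.
Decay rate: λ₁ = 3π²/2² ≈ 7.402.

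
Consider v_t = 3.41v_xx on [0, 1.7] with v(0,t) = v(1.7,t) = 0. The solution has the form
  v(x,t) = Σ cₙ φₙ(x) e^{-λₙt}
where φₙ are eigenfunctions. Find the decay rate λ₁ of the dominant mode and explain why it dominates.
Eigenvalues: λₙ = 3.41n²π²/1.7².
First three modes:
  n=1: λ₁ = 3.41π²/1.7² ≈ 11.645
  n=2: λ₂ = 13.64π²/1.7² ≈ 46.582 (4× faster decay)
  n=3: λ₃ = 30.69π²/1.7² ≈ 104.809 (9× faster decay)
As t → ∞, higher modes decay exponentially faster. The n=1 mode dominates: v ~ c₁ sin(πx/1.7) e^{-λ₁t}.
Decay rate: λ₁ = 3.41π²/1.7² ≈ 11.645.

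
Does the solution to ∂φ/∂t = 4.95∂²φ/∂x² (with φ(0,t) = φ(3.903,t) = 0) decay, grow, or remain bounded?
φ → 0. Heat diffuses out through both boundaries.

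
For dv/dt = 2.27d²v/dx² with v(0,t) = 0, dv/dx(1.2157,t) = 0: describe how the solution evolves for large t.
v → 0. Heat escapes through the Dirichlet boundary.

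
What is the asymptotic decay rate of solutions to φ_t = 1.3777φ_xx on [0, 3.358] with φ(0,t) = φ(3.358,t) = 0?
Eigenvalues: λₙ = 1.3777n²π²/3.358².
First three modes:
  n=1: λ₁ = 1.3777π²/3.358² ≈ 1.206
  n=2: λ₂ = 5.5108π²/3.358² ≈ 4.823 (4× faster decay)
  n=3: λ₃ = 12.3993π²/3.358² ≈ 10.853 (9× faster decay)
As t → ∞, higher modes decay exponentially faster. The n=1 mode dominates: φ ~ c₁ sin(πx/3.358) e^{-λ₁t}.
Decay rate: λ₁ = 1.3777π²/3.358² ≈ 1.206.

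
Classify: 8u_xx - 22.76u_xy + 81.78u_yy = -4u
Rewriting in standard form: 8u_xx - 22.76u_xy + 81.78u_yy + 4u = 0. Elliptic (discriminant = -2098.9424).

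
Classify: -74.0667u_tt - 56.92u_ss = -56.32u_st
Rewriting in standard form: -56.92u_ss + 56.32u_st - 74.0667u_tt = 0. Elliptic (discriminant = -13691.563856).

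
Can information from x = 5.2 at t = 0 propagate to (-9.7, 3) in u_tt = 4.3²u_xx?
No. The domain of dependence is [-22.6, 3.2], and 5.2 is outside this interval.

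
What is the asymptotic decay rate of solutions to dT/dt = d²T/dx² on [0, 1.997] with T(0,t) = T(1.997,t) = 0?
Eigenvalues: λₙ = n²π²/1.997².
First three modes:
  n=1: λ₁ = π²/1.997² ≈ 2.475
  n=2: λ₂ = 4π²/1.997² ≈ 9.899 (4× faster decay)
  n=3: λ₃ = 9π²/1.997² ≈ 22.273 (9× faster decay)
As t → ∞, higher modes decay exponentially faster. The n=1 mode dominates: T ~ c₁ sin(πx/1.997) e^{-λ₁t}.
Decay rate: λ₁ = π²/1.997² ≈ 2.475.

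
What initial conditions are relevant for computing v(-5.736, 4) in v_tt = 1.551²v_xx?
Domain of dependence: [-11.94, 0.468]. Signals travel at speed 1.551, so data within |x - -5.736| ≤ 1.551·4 = 6.204 can reach the point.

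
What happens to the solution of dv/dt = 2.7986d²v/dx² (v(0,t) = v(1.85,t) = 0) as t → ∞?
v → 0. Heat diffuses out through both boundaries.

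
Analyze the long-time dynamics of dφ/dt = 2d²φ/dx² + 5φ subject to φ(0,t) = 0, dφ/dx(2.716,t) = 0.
Long-time behavior: φ grows unboundedly. Reaction dominates diffusion (r=5 > κπ²/(4L²)≈0.67); solution grows exponentially.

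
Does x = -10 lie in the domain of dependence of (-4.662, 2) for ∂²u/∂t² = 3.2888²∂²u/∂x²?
Yes. The domain of dependence is [-11.2396, 1.9156], and -10 ∈ [-11.2396, 1.9156].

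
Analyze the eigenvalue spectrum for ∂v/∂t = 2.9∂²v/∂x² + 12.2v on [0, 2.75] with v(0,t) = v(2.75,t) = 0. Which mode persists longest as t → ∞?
Eigenvalues: λₙ = 2.9n²π²/2.75² - 12.2.
First three modes:
  n=1: λ₁ = 2.9π²/2.75² - 12.2 ≈ -8.415
  n=2: λ₂ = 11.6π²/2.75² - 12.2 ≈ 2.939
  n=3: λ₃ = 26.1π²/2.75² - 12.2 ≈ 21.862
Since 2.9π²/2.75² ≈ 3.785 < 12.2, λ₁ < 0.
The n=1 mode grows fastest (−λₙ is largest for n=1) → dominates.
Asymptotic: v ~ c₁ sin(πx/2.75) e^{8.415t} (exponential growth at rate −λ₁ ≈ 8.415).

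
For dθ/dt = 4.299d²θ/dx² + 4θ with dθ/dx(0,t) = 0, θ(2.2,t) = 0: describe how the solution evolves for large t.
θ grows unboundedly. Reaction dominates diffusion (r=4 > κπ²/(4L²)≈2.19); solution grows exponentially.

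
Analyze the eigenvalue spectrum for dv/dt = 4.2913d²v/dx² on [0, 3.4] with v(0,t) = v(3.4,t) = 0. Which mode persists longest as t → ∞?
Eigenvalues: λₙ = 4.2913n²π²/3.4².
First three modes:
  n=1: λ₁ = 4.2913π²/3.4² ≈ 3.664
  n=2: λ₂ = 17.1652π²/3.4² ≈ 14.655 (4× faster decay)
  n=3: λ₃ = 38.6217π²/3.4² ≈ 32.974 (9× faster decay)
As t → ∞, higher modes decay exponentially faster. The n=1 mode dominates: v ~ c₁ sin(πx/3.4) e^{-λ₁t}.
Decay rate: λ₁ = 4.2913π²/3.4² ≈ 3.664.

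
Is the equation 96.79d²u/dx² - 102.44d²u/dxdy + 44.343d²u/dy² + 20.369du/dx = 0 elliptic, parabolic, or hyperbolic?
Computing B² - 4AC with A = 96.79, B = -102.44, C = 44.343: discriminant = -6673.88228 (negative). Answer: elliptic.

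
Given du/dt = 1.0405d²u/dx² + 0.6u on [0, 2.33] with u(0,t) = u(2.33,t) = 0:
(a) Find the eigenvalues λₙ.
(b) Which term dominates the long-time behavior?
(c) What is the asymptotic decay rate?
Eigenvalues: λₙ = 1.0405n²π²/2.33² - 0.6.
First three modes:
  n=1: λ₁ = 1.0405π²/2.33² - 0.6 ≈ 1.292
  n=2: λ₂ = 4.162π²/2.33² - 0.6 ≈ 6.966
  n=3: λ₃ = 9.3645π²/2.33² - 0.6 ≈ 16.424
Since 1.0405π²/2.33² ≈ 1.892 > 0.6, all λₙ > 0.
The n=1 mode decays slowest → dominates as t → ∞.
Asymptotic: u ~ c₁ sin(πx/2.33) e^{-λ₁t} with decay rate λ₁ ≈ 1.292.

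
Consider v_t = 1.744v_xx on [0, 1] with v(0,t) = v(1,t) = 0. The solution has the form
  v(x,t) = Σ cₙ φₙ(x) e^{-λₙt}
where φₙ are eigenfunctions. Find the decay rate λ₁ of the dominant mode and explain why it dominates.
Eigenvalues: λₙ = 1.744n²π².
First three modes:
  n=1: λ₁ = 1.744π² ≈ 17.213
  n=2: λ₂ = 6.976π² ≈ 68.85 (4× faster decay)
  n=3: λ₃ = 15.696π² ≈ 154.913 (9× faster decay)
As t → ∞, higher modes decay exponentially faster. The n=1 mode dominates: v ~ c₁ sin(πx) e^{-λ₁t}.
Decay rate: λ₁ = 1.744π² ≈ 17.213.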